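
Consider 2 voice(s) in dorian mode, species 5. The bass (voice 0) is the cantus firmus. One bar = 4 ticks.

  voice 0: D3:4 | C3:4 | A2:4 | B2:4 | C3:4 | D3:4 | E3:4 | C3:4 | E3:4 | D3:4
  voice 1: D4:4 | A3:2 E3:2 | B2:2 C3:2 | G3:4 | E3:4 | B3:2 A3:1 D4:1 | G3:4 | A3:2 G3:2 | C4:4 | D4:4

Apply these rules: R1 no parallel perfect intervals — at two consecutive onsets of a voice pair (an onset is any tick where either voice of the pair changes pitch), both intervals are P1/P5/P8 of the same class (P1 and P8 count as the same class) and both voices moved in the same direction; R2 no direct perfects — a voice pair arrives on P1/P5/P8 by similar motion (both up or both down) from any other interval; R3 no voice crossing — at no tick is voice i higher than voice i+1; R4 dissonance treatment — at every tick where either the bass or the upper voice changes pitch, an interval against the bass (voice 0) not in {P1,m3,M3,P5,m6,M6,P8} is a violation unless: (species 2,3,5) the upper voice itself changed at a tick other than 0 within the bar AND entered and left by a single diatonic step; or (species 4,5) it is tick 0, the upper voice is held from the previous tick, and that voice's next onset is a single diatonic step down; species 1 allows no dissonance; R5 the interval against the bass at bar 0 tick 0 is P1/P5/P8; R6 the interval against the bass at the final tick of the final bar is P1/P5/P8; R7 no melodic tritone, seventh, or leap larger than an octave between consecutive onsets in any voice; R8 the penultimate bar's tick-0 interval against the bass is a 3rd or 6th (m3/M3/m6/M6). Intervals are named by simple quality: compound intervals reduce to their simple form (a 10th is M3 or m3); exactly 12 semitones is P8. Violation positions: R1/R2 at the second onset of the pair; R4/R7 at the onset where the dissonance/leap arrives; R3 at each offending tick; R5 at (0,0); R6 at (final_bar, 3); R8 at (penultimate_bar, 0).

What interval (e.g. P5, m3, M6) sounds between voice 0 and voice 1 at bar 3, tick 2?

m6

voice 0=B2 voice 1=G3 -> m6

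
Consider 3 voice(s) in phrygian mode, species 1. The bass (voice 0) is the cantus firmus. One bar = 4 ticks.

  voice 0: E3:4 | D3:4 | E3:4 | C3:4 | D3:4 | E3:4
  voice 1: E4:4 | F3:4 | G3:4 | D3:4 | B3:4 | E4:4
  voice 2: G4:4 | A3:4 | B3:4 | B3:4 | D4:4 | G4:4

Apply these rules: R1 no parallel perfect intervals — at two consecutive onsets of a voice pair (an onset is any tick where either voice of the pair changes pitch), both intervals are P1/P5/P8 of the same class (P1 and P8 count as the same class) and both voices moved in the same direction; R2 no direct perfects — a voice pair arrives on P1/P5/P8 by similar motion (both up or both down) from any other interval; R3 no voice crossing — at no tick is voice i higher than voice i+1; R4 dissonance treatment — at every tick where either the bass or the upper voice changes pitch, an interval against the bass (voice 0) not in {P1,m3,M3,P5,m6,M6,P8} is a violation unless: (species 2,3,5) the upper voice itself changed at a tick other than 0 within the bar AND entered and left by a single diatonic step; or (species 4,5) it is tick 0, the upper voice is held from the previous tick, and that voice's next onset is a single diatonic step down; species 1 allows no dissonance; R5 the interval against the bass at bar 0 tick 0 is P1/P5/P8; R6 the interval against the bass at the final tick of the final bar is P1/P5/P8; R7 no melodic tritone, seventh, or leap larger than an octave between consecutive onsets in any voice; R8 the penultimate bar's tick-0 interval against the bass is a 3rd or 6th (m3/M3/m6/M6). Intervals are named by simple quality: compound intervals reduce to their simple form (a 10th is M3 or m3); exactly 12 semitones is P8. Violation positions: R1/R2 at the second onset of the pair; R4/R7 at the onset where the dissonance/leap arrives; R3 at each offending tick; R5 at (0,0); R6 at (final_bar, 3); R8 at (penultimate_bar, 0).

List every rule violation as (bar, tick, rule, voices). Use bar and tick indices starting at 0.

(0, 0, R5, (0, 2))
(1, 0, R2, (0, 2))
(1, 0, R7, (1,))
(1, 0, R7, (2,))
(2, 0, R1, (0, 2))
(3, 0, R4, (0, 1))
(3, 0, R4, (0, 2))
(4, 0, R2, (0, 2))
(4, 0, R8, (0, 2))
(5, 0, R2, (0, 1))
(5, 3, R6, (0, 2))

bar 0: v0=E3 v1=E4 v2=G4 downbeat m3
bar 1: v0=D3 v1=F3 v2=A3 downbeat P5
bar 2: v0=E3 v1=G3 v2=B3 downbeat P5
bar 3: v0=C3 v1=D3 v2=B3 downbeat M7
bar 4: v0=D3 v1=B3 v2=D4 downbeat P8
bar 5: v0=E3 v1=E4 v2=G4 downbeat m3
  -> R5 @ bar 0 tick 0 v(0, 2): opens on m3
  -> R2 @ bar 1 tick 0 v(0, 2): E3/G4 m3 -> D3/A3 P5 similar
  -> R7 @ bar 1 tick 0 v(1,): E4->F3 leap 11st
  -> R7 @ bar 1 tick 0 v(2,): G4->A3 leap 10st
  -> R1 @ bar 2 tick 0 v(0, 2): D3/A3 P5 -> E3/B3 P5 similar
  -> R4 @ bar 3 tick 0 v(0, 1): C3/D3 M2 untreated
  -> R4 @ bar 3 tick 0 v(0, 2): C3/B3 M7 untreated
  -> R2 @ bar 4 tick 0 v(0, 2): C3/B3 M7 -> D3/D4 P8 similar
  -> R8 @ bar 4 tick 0 v(0, 2): penult P8 not 3rd/6th
  -> R2 @ bar 5 tick 0 v(0, 1): D3/B3 M6 -> E3/E4 P8 similar
  -> R6 @ bar 5 tick 3 v(0, 2): closes on m3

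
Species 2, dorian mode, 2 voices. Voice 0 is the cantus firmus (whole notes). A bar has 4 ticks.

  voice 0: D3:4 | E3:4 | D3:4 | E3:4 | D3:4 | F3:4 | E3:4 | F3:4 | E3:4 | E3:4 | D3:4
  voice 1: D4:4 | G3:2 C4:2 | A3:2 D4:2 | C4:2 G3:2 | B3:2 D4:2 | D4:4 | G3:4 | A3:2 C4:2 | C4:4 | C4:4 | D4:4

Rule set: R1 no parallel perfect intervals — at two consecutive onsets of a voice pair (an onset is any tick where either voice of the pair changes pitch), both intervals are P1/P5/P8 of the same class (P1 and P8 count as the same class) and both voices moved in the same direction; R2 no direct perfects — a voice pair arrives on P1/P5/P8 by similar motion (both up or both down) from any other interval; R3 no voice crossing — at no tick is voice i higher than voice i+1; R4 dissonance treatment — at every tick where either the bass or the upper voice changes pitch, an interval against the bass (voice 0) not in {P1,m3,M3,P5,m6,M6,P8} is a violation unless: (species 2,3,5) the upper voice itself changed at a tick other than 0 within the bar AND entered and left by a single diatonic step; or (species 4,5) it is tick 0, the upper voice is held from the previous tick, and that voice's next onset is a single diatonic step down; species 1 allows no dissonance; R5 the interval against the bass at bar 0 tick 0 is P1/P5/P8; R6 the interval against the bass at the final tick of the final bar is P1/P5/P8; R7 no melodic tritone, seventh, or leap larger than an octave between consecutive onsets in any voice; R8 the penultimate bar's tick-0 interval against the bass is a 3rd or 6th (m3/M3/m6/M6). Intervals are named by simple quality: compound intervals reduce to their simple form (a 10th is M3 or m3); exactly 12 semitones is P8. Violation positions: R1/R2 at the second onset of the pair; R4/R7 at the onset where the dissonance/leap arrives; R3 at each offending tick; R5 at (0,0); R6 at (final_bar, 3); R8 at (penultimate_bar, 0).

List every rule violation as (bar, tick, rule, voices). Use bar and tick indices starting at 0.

bar 0: v0=D3 v1=D4 downbeat P8
bar 1: v0=E3 v1=G3 downbeat m3
bar 2: v0=D3 v1=A3 downbeat P5
bar 3: v0=E3 v1=C4 downbeat m6
bar 4: v0=D3 v1=B3 downbeat M6
bar 5: v0=F3 v1=D4 downbeat M6
bar 6: v0=E3 v1=G3 downbeat m3
bar 7: v0=F3 v1=A3 downbeat M3
bar 8: v0=E3 v1=C4 downbeat m6
bar 9: v0=E3 v1=C4 downbeat m6
bar 10: v0=D3 v1=D4 downbeat P8
  -> R2 @ bar 2 tick 0 v(0, 1): E3/C4 m6 -> D3/A3 P5 similar

(2, 0, R2, (0, 1))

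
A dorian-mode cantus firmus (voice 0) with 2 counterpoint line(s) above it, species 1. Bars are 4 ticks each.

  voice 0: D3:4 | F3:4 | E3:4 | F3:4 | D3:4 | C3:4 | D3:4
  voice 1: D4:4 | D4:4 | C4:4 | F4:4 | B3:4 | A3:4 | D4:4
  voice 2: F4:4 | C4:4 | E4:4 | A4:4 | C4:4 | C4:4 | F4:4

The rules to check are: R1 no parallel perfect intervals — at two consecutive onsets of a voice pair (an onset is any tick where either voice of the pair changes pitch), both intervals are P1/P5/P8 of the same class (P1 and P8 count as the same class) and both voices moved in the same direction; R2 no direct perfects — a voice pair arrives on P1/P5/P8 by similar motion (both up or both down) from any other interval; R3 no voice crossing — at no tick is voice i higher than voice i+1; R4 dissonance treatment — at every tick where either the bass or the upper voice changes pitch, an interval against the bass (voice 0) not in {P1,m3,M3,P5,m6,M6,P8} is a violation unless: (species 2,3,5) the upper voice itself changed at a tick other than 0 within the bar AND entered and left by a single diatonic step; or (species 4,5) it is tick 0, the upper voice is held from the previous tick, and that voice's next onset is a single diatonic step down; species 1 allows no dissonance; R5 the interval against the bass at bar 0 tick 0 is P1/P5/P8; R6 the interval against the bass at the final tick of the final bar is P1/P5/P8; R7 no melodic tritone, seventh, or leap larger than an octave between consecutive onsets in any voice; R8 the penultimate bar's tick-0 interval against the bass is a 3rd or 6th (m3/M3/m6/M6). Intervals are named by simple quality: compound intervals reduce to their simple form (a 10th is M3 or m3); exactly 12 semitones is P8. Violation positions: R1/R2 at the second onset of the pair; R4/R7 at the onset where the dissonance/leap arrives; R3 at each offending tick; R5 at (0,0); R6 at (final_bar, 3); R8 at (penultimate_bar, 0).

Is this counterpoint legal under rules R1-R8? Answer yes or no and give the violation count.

bar 0: v0=D3 v1=D4 v2=F4 (m3)
bar 1: v0=F3 v1=D4 v2=C4 (P5)
bar 2: v0=E3 v1=C4 v2=E4 (P8)
bar 3: v0=F3 v1=F4 v2=A4 (M3)
bar 4: v0=D3 v1=B3 v2=C4 (m7)
bar 5: v0=C3 v1=A3 v2=C4 (P8)
bar 6: v0=D3 v1=D4 v2=F4 (m3)
  R5 @ bar0.0: opens on m3
  R3 @ bar1.0: D4 above C4
  R3 @ bar1.1: D4 above C4
  R3 @ bar1.2: D4 above C4
  R3 @ bar1.3: D4 above C4
  R2 @ bar3.0: E3/C4 m6 -> F3/F4 P8 similar
  R4 @ bar4.0: D3/C4 m7 untreated
  R7 @ bar4.0: F4->B3 leap 6st
  R8 @ bar5.0: penult P8 not 3rd/6th
  R2 @ bar6.0: C3/A3 M6 -> D3/D4 P8 similar
  R6 @ bar6.3: closes on m3

No (11 violations)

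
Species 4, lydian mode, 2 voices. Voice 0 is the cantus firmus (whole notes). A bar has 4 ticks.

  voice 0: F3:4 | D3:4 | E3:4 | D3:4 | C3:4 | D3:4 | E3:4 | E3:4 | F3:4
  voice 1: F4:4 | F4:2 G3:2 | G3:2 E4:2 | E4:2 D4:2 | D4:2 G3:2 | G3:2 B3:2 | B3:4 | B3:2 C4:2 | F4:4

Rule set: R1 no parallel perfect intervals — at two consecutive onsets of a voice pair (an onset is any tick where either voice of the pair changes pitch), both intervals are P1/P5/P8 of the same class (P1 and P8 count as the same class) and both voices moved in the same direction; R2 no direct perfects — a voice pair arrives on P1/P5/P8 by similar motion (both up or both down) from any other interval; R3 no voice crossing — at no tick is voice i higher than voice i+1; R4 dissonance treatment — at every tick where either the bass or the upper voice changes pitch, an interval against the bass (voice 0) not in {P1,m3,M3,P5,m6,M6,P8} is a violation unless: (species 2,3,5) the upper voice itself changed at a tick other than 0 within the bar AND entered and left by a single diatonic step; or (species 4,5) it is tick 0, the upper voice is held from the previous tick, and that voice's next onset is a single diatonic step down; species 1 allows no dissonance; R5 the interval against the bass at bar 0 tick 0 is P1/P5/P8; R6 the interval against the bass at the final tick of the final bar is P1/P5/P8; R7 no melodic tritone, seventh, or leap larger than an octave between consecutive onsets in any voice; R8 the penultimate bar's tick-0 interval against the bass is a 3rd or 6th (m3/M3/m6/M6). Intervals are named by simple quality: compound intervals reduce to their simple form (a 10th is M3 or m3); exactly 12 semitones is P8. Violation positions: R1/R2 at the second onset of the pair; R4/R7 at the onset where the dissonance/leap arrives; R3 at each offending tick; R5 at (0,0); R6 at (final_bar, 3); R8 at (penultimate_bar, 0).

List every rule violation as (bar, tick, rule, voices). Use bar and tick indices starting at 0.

bar 0: v0=F3 v1=F4 downbeat P8
bar 1: v0=D3 v1=F4 downbeat m3
bar 2: v0=E3 v1=G3 downbeat m3
bar 3: v0=D3 v1=E4 downbeat M2
bar 4: v0=C3 v1=D4 downbeat M2
bar 5: v0=D3 v1=G3 downbeat P4
bar 6: v0=E3 v1=B3 downbeat P5
bar 7: v0=E3 v1=B3 downbeat P5
bar 8: v0=F3 v1=F4 downbeat P8
  -> R4 @ bar 1 tick 2 v(0, 1): D3/G3 P4 untreated
  -> R7 @ bar 1 tick 2 v(1,): F4->G3 leap 10st
  -> R4 @ bar 4 tick 0 v(0, 1): C3/D4 M2 untreated
  -> R4 @ bar 5 tick 0 v(0, 1): D3/G3 P4 untreated
  -> R8 @ bar 7 tick 0 v(0, 1): penult P5 not 3rd/6th
  -> R2 @ bar 8 tick 0 v(0, 1): E3/C4 m6 -> F3/F4 P8 similar

(1, 2, R4, (0, 1))
(1, 2, R7, (1,))
(4, 0, R4, (0, 1))
(5, 0, R4, (0, 1))
(7, 0, R8, (0, 1))
(8, 0, R2, (0, 1))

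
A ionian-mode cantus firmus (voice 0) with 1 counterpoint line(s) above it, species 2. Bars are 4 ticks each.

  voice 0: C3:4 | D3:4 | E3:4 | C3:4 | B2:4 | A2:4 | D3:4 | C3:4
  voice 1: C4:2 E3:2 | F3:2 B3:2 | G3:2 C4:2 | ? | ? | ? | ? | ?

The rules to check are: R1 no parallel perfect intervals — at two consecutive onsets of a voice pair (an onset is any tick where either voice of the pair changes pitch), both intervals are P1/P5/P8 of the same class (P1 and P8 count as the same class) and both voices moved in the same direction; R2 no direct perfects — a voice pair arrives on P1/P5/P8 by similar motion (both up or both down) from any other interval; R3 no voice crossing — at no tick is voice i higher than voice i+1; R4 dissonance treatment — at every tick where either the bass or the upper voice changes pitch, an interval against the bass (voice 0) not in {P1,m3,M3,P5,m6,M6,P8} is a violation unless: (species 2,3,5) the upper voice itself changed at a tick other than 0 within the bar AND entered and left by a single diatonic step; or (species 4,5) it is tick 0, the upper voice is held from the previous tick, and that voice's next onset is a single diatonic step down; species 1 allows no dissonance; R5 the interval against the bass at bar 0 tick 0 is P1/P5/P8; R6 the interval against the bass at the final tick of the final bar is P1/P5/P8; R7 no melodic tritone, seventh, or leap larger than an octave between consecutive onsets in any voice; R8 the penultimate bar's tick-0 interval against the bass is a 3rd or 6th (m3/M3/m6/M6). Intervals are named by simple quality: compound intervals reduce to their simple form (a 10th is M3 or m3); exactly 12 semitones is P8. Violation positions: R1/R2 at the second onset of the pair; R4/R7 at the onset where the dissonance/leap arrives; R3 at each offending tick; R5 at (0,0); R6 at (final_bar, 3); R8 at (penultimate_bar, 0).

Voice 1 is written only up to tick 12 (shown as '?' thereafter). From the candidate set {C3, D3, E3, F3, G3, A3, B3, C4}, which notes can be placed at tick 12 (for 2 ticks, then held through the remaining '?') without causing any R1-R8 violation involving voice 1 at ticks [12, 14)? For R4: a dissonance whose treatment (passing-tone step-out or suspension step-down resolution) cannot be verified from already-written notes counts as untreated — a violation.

C3: violates R2
D3: violates R4,R7
E3: legal
F3: violates R4
G3: violates R2
A3: legal
B3: violates R4
C4: legal

{A3, C4, E3}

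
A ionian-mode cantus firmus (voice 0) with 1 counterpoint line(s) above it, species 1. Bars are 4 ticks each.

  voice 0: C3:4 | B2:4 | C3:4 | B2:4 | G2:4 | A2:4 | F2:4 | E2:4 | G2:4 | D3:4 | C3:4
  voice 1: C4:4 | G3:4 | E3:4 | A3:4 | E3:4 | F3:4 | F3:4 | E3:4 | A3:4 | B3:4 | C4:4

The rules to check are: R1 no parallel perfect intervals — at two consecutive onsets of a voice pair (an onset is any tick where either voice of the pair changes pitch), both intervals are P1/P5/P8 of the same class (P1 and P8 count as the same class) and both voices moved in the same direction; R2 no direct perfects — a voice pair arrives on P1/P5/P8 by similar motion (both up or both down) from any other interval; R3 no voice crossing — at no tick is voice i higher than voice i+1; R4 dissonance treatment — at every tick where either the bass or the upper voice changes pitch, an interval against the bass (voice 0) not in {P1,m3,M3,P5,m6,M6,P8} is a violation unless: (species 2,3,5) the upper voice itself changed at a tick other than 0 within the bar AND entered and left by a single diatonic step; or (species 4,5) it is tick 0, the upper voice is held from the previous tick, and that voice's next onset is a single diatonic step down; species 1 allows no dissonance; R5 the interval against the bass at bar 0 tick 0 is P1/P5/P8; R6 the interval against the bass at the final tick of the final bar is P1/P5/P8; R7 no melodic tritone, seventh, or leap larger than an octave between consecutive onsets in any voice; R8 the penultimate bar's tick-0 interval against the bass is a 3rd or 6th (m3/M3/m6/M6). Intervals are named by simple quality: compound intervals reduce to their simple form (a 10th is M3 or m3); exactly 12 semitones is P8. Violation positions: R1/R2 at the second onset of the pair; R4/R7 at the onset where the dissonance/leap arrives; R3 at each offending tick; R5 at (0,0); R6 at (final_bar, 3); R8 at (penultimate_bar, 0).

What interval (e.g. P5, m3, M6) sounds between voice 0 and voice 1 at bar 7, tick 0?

P8

voice 0=E2 voice 1=E3 -> P8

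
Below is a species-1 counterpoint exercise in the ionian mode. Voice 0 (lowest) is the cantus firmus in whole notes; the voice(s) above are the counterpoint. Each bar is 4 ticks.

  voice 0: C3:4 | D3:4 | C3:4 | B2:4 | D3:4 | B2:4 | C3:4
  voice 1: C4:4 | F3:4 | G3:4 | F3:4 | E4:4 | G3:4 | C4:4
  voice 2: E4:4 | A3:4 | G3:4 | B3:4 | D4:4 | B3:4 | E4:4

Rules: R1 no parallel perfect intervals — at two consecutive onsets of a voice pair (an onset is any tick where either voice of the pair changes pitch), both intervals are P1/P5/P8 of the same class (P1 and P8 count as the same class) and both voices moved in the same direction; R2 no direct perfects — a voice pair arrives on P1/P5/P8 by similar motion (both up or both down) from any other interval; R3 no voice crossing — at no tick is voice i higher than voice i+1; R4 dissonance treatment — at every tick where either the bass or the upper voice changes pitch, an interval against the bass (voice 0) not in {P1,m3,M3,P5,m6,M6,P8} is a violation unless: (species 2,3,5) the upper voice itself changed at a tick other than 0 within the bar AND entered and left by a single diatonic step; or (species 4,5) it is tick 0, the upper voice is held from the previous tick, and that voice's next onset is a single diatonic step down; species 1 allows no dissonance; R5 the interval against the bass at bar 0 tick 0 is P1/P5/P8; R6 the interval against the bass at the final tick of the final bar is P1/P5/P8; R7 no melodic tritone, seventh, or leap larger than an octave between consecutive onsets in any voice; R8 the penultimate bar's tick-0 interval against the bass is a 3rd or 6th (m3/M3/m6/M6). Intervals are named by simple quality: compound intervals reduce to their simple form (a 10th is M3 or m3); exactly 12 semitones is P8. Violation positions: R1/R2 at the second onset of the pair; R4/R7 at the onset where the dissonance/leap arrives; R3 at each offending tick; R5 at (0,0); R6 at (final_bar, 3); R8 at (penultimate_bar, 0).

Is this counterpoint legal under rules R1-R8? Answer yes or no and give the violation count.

bar 0: v0=C3 v1=C4 v2=E4 (M3)
bar 1: v0=D3 v1=F3 v2=A3 (P5)
bar 2: v0=C3 v1=G3 v2=G3 (P5)
bar 3: v0=B2 v1=F3 v2=B3 (P8)
bar 4: v0=D3 v1=E4 v2=D4 (P8)
bar 5: v0=B2 v1=G3 v2=B3 (P8)
bar 6: v0=C3 v1=C4 v2=E4 (M3)
  R5 @ bar0.0: opens on M3
  R1 @ bar2.0: D3/A3 P5 -> C3/G3 P5 similar
  R4 @ bar3.0: B2/F3 TT untreated
  R1 @ bar4.0: B2/B3 P8 -> D3/D4 P8 similar
  R3 @ bar4.0: E4 above D4
  R4 @ bar4.0: D3/E4 M2 untreated
  R7 @ bar4.0: F3->E4 leap 11st
  R3 @ bar4.1: E4 above D4
  R3 @ bar4.2: E4 above D4
  R3 @ bar4.3: E4 above D4
  R1 @ bar5.0: D3/D4 P8 -> B2/B3 P8 similar
  R8 @ bar5.0: penult P8 not 3rd/6th
  R2 @ bar6.0: B2/G3 m6 -> C3/C4 P8 similar
  R6 @ bar6.3: closes on M3

No (14 violations)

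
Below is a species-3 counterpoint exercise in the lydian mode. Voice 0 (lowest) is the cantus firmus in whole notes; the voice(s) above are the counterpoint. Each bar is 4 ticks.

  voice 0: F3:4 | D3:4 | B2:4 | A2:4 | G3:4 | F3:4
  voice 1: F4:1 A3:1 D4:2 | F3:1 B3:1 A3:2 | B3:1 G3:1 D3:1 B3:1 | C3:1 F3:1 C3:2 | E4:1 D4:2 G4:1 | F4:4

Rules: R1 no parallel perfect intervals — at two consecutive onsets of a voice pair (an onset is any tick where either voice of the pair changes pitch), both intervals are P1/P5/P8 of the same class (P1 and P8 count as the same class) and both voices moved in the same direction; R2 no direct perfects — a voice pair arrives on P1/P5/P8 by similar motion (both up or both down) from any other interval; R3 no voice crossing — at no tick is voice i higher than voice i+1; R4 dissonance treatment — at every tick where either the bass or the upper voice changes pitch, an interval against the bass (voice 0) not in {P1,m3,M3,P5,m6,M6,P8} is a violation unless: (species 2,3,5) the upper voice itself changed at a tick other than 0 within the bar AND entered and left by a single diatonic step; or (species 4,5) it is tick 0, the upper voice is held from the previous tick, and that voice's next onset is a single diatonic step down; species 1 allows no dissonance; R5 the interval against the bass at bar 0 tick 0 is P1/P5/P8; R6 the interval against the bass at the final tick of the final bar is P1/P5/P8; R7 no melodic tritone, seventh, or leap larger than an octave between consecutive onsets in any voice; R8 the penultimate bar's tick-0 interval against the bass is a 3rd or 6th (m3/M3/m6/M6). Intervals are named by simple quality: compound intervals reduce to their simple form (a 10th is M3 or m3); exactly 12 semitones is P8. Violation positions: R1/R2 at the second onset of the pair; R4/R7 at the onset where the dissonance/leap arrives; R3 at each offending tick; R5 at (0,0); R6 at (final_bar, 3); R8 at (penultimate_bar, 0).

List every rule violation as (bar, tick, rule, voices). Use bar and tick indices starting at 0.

bar 0: v0=F3 v1=F4 downbeat P8
bar 1: v0=D3 v1=F3 downbeat m3
bar 2: v0=B2 v1=B3 downbeat P8
bar 3: v0=A2 v1=C3 downbeat m3
bar 4: v0=G3 v1=E4 downbeat M6
bar 5: v0=F3 v1=F4 downbeat P8
  -> R7 @ bar 1 tick 1 v(1,): F3->B3 leap 6st
  -> R7 @ bar 3 tick 0 v(1,): B3->C3 leap 11st
  -> R7 @ bar 4 tick 0 v(0,): A2->G3 leap 10st
  -> R7 @ bar 4 tick 0 v(1,): C3->E4 leap 16st
  -> R1 @ bar 5 tick 0 v(0, 1): G3/G4 P8 -> F3/F4 P8 similar

(1, 1, R7, (1,))
(3, 0, R7, (1,))
(4, 0, R7, (0,))
(4, 0, R7, (1,))
(5, 0, R1, (0, 1))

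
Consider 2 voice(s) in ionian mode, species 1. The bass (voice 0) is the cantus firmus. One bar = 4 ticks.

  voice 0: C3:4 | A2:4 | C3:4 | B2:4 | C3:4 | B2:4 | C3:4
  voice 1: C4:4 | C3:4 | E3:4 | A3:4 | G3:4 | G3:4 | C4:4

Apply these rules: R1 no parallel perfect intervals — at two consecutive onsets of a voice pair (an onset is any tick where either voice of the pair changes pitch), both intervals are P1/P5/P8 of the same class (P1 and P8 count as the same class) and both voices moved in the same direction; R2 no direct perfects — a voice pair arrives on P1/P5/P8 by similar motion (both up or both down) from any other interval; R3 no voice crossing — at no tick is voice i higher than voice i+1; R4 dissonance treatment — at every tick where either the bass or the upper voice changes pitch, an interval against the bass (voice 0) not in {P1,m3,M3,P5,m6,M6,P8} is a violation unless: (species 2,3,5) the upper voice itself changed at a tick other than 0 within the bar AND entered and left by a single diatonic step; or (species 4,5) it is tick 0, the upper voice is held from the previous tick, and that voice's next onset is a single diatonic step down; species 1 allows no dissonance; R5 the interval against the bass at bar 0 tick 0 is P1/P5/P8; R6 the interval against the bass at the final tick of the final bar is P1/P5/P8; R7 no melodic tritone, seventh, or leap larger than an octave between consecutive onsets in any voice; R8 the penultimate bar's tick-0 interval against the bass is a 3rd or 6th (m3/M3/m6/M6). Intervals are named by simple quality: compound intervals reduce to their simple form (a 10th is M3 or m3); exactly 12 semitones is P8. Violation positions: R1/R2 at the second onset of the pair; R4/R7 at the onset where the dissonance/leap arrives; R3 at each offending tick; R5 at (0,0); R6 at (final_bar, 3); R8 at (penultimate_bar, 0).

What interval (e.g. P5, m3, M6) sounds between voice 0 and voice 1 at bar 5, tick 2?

voice 0=B2 voice 1=G3 -> m6

m6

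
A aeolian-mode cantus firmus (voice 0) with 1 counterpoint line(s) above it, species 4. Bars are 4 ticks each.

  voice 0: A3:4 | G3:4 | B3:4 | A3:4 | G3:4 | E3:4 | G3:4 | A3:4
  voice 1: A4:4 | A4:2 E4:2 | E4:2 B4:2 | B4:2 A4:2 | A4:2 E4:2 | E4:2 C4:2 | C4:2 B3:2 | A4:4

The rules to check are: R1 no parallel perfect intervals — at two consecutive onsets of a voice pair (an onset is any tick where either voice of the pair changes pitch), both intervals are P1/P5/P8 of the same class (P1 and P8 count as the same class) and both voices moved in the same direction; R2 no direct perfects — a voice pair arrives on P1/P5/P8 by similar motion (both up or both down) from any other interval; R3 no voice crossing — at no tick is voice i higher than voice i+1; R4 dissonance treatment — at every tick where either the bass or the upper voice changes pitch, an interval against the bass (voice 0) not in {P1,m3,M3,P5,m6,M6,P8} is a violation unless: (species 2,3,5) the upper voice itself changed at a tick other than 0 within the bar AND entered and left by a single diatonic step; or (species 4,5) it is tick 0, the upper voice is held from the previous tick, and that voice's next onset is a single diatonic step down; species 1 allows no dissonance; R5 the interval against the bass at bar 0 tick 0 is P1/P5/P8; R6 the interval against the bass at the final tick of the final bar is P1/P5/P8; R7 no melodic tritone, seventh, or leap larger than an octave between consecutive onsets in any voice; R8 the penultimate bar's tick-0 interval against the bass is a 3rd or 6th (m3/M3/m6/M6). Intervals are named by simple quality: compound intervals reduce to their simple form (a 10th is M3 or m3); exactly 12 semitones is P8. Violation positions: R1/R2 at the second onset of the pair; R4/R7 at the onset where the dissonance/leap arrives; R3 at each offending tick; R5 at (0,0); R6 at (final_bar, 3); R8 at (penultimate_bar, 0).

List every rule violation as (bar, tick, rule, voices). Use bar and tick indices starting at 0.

(1, 0, R4, (0, 1))
(2, 0, R4, (0, 1))
(4, 0, R4, (0, 1))
(6, 0, R8, (0, 1))
(7, 0, R2, (0, 1))
(7, 0, R7, (1,))

bar 0: v0=A3 v1=A4 downbeat P8
bar 1: v0=G3 v1=A4 downbeat M2
bar 2: v0=B3 v1=E4 downbeat P4
bar 3: v0=A3 v1=B4 downbeat M2
bar 4: v0=G3 v1=A4 downbeat M2
bar 5: v0=E3 v1=E4 downbeat P8
bar 6: v0=G3 v1=C4 downbeat P4
bar 7: v0=A3 v1=A4 downbeat P8
  -> R4 @ bar 1 tick 0 v(0, 1): G3/A4 M2 untreated
  -> R4 @ bar 2 tick 0 v(0, 1): B3/E4 P4 untreated
  -> R4 @ bar 4 tick 0 v(0, 1): G3/A4 M2 untreated
  -> R8 @ bar 6 tick 0 v(0, 1): penult P4 not 3rd/6th
  -> R2 @ bar 7 tick 0 v(0, 1): G3/B3 M3 -> A3/A4 P8 similar
  -> R7 @ bar 7 tick 0 v(1,): B3->A4 leap 10st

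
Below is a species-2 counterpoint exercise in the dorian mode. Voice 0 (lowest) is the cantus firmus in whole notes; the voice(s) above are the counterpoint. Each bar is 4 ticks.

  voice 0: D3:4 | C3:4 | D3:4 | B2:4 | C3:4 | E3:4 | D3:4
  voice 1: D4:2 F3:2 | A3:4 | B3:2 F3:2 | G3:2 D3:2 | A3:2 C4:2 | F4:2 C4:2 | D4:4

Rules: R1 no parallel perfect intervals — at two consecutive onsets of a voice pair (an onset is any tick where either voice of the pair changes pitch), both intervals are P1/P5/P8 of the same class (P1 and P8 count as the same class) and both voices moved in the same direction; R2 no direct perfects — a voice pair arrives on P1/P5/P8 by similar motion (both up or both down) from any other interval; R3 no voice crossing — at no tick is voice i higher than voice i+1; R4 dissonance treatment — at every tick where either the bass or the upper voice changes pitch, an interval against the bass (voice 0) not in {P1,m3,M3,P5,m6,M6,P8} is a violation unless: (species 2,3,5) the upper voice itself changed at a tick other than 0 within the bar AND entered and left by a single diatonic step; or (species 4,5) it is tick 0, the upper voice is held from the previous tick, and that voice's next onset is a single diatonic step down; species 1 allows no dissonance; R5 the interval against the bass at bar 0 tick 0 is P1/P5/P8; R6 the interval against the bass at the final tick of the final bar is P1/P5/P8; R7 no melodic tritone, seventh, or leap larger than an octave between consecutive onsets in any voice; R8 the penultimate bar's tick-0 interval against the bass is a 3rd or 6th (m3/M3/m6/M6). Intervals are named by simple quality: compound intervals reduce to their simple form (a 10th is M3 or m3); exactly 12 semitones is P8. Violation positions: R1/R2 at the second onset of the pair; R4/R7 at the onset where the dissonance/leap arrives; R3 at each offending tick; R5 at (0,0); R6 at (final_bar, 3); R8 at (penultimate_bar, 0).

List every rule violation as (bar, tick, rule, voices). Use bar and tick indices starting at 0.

(2, 2, R7, (1,))
(5, 0, R4, (0, 1))
(5, 0, R8, (0, 1))

bar 0: v0=D3 v1=D4 downbeat P8
bar 1: v0=C3 v1=A3 downbeat M6
bar 2: v0=D3 v1=B3 downbeat M6
bar 3: v0=B2 v1=G3 downbeat m6
bar 4: v0=C3 v1=A3 downbeat M6
bar 5: v0=E3 v1=F4 downbeat m2
bar 6: v0=D3 v1=D4 downbeat P8
  -> R7 @ bar 2 tick 2 v(1,): B3->F3 leap 6st
  -> R4 @ bar 5 tick 0 v(0, 1): E3/F4 m2 untreated
  -> R8 @ bar 5 tick 0 v(0, 1): penult m2 not 3rd/6th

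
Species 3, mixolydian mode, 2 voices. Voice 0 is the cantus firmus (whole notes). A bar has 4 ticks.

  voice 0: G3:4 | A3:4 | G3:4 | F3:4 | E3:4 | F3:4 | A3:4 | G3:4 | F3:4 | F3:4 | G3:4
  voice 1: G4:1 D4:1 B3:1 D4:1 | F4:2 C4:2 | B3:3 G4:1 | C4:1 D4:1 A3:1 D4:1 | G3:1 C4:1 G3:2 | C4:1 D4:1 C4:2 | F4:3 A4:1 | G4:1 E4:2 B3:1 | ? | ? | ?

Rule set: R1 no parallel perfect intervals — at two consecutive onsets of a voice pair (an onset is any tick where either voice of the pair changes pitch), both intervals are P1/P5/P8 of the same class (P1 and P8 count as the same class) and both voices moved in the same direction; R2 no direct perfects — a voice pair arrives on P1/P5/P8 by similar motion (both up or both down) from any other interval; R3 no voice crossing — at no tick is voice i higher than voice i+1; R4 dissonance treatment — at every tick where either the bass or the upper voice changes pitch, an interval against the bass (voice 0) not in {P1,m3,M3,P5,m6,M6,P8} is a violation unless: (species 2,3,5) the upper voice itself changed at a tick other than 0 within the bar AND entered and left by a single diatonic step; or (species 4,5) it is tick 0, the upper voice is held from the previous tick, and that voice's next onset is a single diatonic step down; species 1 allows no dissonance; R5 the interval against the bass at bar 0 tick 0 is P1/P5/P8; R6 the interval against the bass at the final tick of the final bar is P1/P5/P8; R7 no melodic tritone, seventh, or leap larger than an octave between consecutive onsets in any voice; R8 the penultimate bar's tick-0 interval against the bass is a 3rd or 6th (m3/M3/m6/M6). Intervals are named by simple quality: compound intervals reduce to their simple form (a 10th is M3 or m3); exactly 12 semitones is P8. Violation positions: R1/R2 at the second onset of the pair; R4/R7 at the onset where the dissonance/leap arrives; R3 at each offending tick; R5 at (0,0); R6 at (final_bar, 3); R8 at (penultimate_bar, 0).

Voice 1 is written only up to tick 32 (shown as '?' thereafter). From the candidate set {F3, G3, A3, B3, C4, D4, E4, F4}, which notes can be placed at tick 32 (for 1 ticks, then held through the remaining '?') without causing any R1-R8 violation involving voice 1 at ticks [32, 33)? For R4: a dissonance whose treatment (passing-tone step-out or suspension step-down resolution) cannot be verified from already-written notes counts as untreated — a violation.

{A3, C4, D4}

F3: violates R2,R7
G3: violates R4
A3: legal
B3: violates R4
C4: legal
D4: legal
E4: violates R4
F4: violates R7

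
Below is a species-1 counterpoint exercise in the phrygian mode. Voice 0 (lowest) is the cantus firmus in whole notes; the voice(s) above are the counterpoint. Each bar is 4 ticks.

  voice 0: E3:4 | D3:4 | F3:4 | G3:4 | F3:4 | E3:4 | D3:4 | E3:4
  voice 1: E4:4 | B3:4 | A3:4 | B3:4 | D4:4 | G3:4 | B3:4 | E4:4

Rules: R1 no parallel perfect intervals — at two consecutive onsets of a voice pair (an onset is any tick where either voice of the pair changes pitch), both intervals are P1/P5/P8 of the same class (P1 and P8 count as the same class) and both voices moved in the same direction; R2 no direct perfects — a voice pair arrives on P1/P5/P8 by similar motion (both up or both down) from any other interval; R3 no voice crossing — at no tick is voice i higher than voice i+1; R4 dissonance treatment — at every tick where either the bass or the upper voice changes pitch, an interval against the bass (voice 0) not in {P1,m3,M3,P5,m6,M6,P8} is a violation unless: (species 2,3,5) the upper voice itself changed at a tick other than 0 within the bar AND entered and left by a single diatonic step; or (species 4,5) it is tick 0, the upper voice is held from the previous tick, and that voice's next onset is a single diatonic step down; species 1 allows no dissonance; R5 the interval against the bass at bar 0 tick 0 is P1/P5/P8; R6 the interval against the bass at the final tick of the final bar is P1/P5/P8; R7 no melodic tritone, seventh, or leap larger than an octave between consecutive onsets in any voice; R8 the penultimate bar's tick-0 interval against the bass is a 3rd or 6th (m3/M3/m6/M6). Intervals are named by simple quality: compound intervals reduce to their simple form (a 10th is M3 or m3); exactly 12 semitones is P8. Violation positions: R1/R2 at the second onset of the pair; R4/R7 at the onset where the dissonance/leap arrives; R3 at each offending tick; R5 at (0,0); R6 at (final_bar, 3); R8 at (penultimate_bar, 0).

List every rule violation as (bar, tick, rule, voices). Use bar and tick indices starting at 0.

(7, 0, R2, (0, 1))

bar 0: v0=E3 v1=E4 downbeat P8
bar 1: v0=D3 v1=B3 downbeat M6
bar 2: v0=F3 v1=A3 downbeat M3
bar 3: v0=G3 v1=B3 downbeat M3
bar 4: v0=F3 v1=D4 downbeat M6
bar 5: v0=E3 v1=G3 downbeat m3
bar 6: v0=D3 v1=B3 downbeat M6
bar 7: v0=E3 v1=E4 downbeat P8
  -> R2 @ bar 7 tick 0 v(0, 1): D3/B3 M6 -> E3/E4 P8 similar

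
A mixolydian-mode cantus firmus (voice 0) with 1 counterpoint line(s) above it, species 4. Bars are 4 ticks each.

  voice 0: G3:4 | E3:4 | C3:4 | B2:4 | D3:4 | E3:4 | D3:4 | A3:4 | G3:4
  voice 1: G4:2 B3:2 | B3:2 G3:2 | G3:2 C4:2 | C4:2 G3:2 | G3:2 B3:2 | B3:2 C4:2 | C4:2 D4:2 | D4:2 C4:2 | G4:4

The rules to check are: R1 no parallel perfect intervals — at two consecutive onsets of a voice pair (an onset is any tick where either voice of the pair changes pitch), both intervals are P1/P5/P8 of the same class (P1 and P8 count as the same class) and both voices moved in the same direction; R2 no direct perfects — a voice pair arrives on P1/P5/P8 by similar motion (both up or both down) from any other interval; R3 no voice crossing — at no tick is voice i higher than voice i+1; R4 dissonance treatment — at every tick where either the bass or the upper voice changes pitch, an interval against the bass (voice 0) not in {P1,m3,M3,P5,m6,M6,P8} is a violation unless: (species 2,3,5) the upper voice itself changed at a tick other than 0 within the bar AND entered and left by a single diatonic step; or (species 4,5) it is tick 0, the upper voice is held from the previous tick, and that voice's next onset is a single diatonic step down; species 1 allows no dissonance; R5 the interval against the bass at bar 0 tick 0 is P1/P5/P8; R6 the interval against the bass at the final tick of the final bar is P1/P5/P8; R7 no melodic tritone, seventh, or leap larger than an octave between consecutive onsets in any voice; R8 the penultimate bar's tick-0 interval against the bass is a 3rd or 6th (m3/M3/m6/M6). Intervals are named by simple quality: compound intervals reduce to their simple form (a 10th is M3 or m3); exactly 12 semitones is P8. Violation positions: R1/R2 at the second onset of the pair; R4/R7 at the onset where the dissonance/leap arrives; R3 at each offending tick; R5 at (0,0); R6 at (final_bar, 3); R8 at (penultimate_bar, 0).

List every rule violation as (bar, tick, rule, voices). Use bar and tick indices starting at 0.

(3, 0, R4, (0, 1))
(4, 0, R4, (0, 1))
(6, 0, R4, (0, 1))
(7, 0, R8, (0, 1))

bar 0: v0=G3 v1=G4 downbeat P8
bar 1: v0=E3 v1=B3 downbeat P5
bar 2: v0=C3 v1=G3 downbeat P5
bar 3: v0=B2 v1=C4 downbeat m2
bar 4: v0=D3 v1=G3 downbeat P4
bar 5: v0=E3 v1=B3 downbeat P5
bar 6: v0=D3 v1=C4 downbeat m7
bar 7: v0=A3 v1=D4 downbeat P4
bar 8: v0=G3 v1=G4 downbeat P8
  -> R4 @ bar 3 tick 0 v(0, 1): B2/C4 m2 untreated
  -> R4 @ bar 4 tick 0 v(0, 1): D3/G3 P4 untreated
  -> R4 @ bar 6 tick 0 v(0, 1): D3/C4 m7 untreated
  -> R8 @ bar 7 tick 0 v(0, 1): penult P4 not 3rd/6th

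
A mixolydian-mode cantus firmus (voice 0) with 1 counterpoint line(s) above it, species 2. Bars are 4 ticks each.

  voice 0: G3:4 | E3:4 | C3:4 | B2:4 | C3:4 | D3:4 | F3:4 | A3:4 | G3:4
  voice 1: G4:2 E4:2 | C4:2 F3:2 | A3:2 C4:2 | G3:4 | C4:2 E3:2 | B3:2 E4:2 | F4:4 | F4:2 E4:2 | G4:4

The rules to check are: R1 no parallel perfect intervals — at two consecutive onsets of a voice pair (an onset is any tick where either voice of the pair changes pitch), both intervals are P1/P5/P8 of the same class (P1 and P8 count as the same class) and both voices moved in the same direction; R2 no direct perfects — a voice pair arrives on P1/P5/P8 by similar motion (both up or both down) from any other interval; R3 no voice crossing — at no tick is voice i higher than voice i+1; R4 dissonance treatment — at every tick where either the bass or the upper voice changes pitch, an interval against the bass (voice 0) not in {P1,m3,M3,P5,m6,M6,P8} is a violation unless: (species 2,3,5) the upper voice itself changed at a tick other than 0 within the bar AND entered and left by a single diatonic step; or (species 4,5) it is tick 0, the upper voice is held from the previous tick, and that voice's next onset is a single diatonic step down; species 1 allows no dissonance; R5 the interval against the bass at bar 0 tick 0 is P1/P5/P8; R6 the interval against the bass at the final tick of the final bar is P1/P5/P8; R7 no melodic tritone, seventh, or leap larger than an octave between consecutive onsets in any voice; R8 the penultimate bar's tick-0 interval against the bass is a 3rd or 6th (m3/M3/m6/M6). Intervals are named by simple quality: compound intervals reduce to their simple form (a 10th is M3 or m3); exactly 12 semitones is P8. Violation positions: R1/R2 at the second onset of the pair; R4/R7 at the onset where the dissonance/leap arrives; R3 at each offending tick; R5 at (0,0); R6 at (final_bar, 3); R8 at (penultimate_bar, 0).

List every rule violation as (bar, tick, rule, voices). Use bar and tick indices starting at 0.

(1, 2, R4, (0, 1))
(4, 0, R2, (0, 1))
(5, 2, R4, (0, 1))
(6, 0, R2, (0, 1))

bar 0: v0=G3 v1=G4 downbeat P8
bar 1: v0=E3 v1=C4 downbeat m6
bar 2: v0=C3 v1=A3 downbeat M6
bar 3: v0=B2 v1=G3 downbeat m6
bar 4: v0=C3 v1=C4 downbeat P8
bar 5: v0=D3 v1=B3 downbeat M6
bar 6: v0=F3 v1=F4 downbeat P8
bar 7: v0=A3 v1=F4 downbeat m6
bar 8: v0=G3 v1=G4 downbeat P8
  -> R4 @ bar 1 tick 2 v(0, 1): E3/F3 m2 untreated
  -> R2 @ bar 4 tick 0 v(0, 1): B2/G3 m6 -> C3/C4 P8 similar
  -> R4 @ bar 5 tick 2 v(0, 1): D3/E4 M2 untreated
  -> R2 @ bar 6 tick 0 v(0, 1): D3/E4 M2 -> F3/F4 P8 similar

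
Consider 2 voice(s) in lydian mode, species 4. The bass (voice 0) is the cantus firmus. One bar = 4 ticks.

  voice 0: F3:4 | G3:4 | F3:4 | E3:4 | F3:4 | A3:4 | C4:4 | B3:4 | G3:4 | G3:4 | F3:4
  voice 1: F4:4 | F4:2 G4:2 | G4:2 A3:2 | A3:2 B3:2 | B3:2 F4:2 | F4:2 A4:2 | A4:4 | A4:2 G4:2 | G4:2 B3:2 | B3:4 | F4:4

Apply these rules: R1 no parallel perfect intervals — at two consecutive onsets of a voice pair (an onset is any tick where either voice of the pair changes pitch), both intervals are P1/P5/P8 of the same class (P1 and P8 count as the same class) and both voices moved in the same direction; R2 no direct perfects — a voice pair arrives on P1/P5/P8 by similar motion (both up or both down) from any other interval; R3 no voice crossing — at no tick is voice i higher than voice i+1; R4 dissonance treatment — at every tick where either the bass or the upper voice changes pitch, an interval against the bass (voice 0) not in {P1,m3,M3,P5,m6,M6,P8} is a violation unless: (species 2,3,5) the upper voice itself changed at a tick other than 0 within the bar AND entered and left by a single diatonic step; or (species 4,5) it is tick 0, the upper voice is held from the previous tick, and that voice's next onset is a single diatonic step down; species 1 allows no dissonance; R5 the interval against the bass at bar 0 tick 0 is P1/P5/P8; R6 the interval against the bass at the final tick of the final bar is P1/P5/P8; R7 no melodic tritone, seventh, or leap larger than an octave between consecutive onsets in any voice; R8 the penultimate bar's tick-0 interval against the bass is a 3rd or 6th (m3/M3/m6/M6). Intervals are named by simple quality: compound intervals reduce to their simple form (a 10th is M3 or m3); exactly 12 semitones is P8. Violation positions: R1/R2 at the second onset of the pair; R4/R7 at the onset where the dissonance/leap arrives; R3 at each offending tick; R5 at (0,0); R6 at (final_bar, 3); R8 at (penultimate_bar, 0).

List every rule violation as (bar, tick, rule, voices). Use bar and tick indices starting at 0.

(1, 0, R4, (0, 1))
(2, 0, R4, (0, 1))
(2, 2, R7, (1,))
(3, 0, R4, (0, 1))
(4, 0, R4, (0, 1))
(4, 2, R7, (1,))
(10, 0, R7, (1,))

bar 0: v0=F3 v1=F4 downbeat P8
bar 1: v0=G3 v1=F4 downbeat m7
bar 2: v0=F3 v1=G4 downbeat M2
bar 3: v0=E3 v1=A3 downbeat P4
bar 4: v0=F3 v1=B3 downbeat TT
bar 5: v0=A3 v1=F4 downbeat m6
bar 6: v0=C4 v1=A4 downbeat M6
bar 7: v0=B3 v1=A4 downbeat m7
bar 8: v0=G3 v1=G4 downbeat P8
bar 9: v0=G3 v1=B3 downbeat M3
bar 10: v0=F3 v1=F4 downbeat P8
  -> R4 @ bar 1 tick 0 v(0, 1): G3/F4 m7 untreated
  -> R4 @ bar 2 tick 0 v(0, 1): F3/G4 M2 untreated
  -> R7 @ bar 2 tick 2 v(1,): G4->A3 leap 10st
  -> R4 @ bar 3 tick 0 v(0, 1): E3/A3 P4 untreated
  -> R4 @ bar 4 tick 0 v(0, 1): F3/B3 TT untreated
  -> R7 @ bar 4 tick 2 v(1,): B3->F4 leap 6st
  -> R7 @ bar 10 tick 0 v(1,): B3->F4 leap 6st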